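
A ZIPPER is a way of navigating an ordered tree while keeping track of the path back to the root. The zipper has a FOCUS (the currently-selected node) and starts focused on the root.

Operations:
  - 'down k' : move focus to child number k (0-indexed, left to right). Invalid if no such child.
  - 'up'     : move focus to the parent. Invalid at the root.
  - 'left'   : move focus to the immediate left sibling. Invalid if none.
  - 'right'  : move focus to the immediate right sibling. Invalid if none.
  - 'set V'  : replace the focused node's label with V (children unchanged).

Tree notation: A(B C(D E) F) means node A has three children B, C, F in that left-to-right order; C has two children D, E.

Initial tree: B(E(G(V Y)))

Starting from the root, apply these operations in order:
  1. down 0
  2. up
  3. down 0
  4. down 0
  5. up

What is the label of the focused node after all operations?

Answer: E

Derivation:
Step 1 (down 0): focus=E path=0 depth=1 children=['G'] left=[] right=[] parent=B
Step 2 (up): focus=B path=root depth=0 children=['E'] (at root)
Step 3 (down 0): focus=E path=0 depth=1 children=['G'] left=[] right=[] parent=B
Step 4 (down 0): focus=G path=0/0 depth=2 children=['V', 'Y'] left=[] right=[] parent=E
Step 5 (up): focus=E path=0 depth=1 children=['G'] left=[] right=[] parent=B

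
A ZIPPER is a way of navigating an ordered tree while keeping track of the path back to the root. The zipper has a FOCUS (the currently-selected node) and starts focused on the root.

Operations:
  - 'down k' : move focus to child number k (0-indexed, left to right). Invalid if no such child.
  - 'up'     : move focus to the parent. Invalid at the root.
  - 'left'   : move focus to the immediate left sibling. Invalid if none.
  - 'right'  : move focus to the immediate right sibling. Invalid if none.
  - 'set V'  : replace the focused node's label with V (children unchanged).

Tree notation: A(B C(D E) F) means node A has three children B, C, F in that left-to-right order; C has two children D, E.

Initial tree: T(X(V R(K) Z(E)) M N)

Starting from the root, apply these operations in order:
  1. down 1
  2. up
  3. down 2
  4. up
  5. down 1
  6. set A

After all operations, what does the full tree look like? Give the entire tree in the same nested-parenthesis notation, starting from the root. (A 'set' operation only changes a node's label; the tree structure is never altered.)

Answer: T(X(V R(K) Z(E)) A N)

Derivation:
Step 1 (down 1): focus=M path=1 depth=1 children=[] left=['X'] right=['N'] parent=T
Step 2 (up): focus=T path=root depth=0 children=['X', 'M', 'N'] (at root)
Step 3 (down 2): focus=N path=2 depth=1 children=[] left=['X', 'M'] right=[] parent=T
Step 4 (up): focus=T path=root depth=0 children=['X', 'M', 'N'] (at root)
Step 5 (down 1): focus=M path=1 depth=1 children=[] left=['X'] right=['N'] parent=T
Step 6 (set A): focus=A path=1 depth=1 children=[] left=['X'] right=['N'] parent=T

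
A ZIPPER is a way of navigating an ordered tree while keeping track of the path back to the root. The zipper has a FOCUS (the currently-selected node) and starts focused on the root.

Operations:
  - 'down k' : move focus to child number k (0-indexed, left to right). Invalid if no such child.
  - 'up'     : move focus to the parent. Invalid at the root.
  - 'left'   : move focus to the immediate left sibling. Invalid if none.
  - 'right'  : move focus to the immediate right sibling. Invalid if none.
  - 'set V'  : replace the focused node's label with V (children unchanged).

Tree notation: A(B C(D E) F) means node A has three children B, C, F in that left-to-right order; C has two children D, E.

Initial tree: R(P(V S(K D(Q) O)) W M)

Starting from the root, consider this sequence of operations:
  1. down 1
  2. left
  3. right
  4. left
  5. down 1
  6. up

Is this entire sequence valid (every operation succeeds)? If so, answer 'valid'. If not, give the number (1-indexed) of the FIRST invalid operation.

Answer: valid

Derivation:
Step 1 (down 1): focus=W path=1 depth=1 children=[] left=['P'] right=['M'] parent=R
Step 2 (left): focus=P path=0 depth=1 children=['V', 'S'] left=[] right=['W', 'M'] parent=R
Step 3 (right): focus=W path=1 depth=1 children=[] left=['P'] right=['M'] parent=R
Step 4 (left): focus=P path=0 depth=1 children=['V', 'S'] left=[] right=['W', 'M'] parent=R
Step 5 (down 1): focus=S path=0/1 depth=2 children=['K', 'D', 'O'] left=['V'] right=[] parent=P
Step 6 (up): focus=P path=0 depth=1 children=['V', 'S'] left=[] right=['W', 'M'] parent=R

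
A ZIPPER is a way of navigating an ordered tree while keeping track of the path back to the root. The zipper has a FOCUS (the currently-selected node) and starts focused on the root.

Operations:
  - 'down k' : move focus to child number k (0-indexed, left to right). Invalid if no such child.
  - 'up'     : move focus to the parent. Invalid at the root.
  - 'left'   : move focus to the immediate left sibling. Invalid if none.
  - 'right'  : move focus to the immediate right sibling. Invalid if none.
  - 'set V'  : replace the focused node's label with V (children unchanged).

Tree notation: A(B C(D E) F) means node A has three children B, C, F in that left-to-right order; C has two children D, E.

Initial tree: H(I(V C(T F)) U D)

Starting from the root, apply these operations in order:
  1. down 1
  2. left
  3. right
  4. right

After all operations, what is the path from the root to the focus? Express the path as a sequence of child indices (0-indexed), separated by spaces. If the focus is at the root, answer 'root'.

Step 1 (down 1): focus=U path=1 depth=1 children=[] left=['I'] right=['D'] parent=H
Step 2 (left): focus=I path=0 depth=1 children=['V', 'C'] left=[] right=['U', 'D'] parent=H
Step 3 (right): focus=U path=1 depth=1 children=[] left=['I'] right=['D'] parent=H
Step 4 (right): focus=D path=2 depth=1 children=[] left=['I', 'U'] right=[] parent=H

Answer: 2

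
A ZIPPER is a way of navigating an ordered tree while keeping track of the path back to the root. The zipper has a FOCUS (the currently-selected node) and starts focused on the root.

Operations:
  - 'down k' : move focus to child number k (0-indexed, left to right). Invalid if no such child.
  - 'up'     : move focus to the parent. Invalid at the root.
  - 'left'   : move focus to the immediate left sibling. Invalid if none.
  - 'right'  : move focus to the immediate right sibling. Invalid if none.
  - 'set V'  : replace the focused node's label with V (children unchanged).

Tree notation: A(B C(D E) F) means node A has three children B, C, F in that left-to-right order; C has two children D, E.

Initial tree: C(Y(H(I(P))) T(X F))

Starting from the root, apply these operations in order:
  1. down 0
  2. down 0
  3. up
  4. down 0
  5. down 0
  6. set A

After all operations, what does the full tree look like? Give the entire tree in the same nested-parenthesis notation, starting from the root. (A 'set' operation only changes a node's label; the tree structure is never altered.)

Answer: C(Y(H(A(P))) T(X F))

Derivation:
Step 1 (down 0): focus=Y path=0 depth=1 children=['H'] left=[] right=['T'] parent=C
Step 2 (down 0): focus=H path=0/0 depth=2 children=['I'] left=[] right=[] parent=Y
Step 3 (up): focus=Y path=0 depth=1 children=['H'] left=[] right=['T'] parent=C
Step 4 (down 0): focus=H path=0/0 depth=2 children=['I'] left=[] right=[] parent=Y
Step 5 (down 0): focus=I path=0/0/0 depth=3 children=['P'] left=[] right=[] parent=H
Step 6 (set A): focus=A path=0/0/0 depth=3 children=['P'] left=[] right=[] parent=H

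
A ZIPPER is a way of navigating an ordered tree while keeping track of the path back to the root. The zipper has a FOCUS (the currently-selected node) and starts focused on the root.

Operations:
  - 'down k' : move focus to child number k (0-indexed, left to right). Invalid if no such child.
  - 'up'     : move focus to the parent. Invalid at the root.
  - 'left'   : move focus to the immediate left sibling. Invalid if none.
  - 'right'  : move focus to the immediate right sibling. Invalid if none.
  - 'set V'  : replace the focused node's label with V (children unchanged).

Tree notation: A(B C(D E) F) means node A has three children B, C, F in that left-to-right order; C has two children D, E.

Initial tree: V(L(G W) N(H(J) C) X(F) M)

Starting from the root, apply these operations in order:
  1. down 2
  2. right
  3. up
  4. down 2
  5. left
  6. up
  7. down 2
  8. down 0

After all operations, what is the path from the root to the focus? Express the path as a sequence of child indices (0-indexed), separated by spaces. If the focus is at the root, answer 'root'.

Step 1 (down 2): focus=X path=2 depth=1 children=['F'] left=['L', 'N'] right=['M'] parent=V
Step 2 (right): focus=M path=3 depth=1 children=[] left=['L', 'N', 'X'] right=[] parent=V
Step 3 (up): focus=V path=root depth=0 children=['L', 'N', 'X', 'M'] (at root)
Step 4 (down 2): focus=X path=2 depth=1 children=['F'] left=['L', 'N'] right=['M'] parent=V
Step 5 (left): focus=N path=1 depth=1 children=['H', 'C'] left=['L'] right=['X', 'M'] parent=V
Step 6 (up): focus=V path=root depth=0 children=['L', 'N', 'X', 'M'] (at root)
Step 7 (down 2): focus=X path=2 depth=1 children=['F'] left=['L', 'N'] right=['M'] parent=V
Step 8 (down 0): focus=F path=2/0 depth=2 children=[] left=[] right=[] parent=X

Answer: 2 0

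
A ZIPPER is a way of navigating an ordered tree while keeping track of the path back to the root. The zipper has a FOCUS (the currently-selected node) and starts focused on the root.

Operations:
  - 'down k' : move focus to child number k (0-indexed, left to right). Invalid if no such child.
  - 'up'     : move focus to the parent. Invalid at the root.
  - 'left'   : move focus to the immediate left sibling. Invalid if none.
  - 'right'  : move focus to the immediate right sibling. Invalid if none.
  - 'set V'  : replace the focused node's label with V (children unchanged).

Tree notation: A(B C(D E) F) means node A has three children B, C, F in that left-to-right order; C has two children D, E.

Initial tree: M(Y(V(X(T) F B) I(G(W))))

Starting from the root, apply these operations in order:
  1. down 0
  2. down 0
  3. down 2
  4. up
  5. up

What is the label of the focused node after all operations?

Step 1 (down 0): focus=Y path=0 depth=1 children=['V', 'I'] left=[] right=[] parent=M
Step 2 (down 0): focus=V path=0/0 depth=2 children=['X', 'F', 'B'] left=[] right=['I'] parent=Y
Step 3 (down 2): focus=B path=0/0/2 depth=3 children=[] left=['X', 'F'] right=[] parent=V
Step 4 (up): focus=V path=0/0 depth=2 children=['X', 'F', 'B'] left=[] right=['I'] parent=Y
Step 5 (up): focus=Y path=0 depth=1 children=['V', 'I'] left=[] right=[] parent=M

Answer: Y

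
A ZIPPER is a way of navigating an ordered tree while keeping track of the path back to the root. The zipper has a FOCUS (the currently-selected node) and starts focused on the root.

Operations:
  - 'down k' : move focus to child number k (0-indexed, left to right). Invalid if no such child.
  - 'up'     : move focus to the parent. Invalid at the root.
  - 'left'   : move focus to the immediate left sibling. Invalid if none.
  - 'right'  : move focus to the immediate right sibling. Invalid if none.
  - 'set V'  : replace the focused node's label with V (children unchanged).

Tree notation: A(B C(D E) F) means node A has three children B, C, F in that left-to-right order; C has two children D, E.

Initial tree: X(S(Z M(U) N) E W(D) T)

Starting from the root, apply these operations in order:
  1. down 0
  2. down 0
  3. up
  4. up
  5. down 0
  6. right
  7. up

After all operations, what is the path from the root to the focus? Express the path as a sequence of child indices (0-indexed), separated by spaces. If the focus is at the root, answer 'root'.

Answer: root

Derivation:
Step 1 (down 0): focus=S path=0 depth=1 children=['Z', 'M', 'N'] left=[] right=['E', 'W', 'T'] parent=X
Step 2 (down 0): focus=Z path=0/0 depth=2 children=[] left=[] right=['M', 'N'] parent=S
Step 3 (up): focus=S path=0 depth=1 children=['Z', 'M', 'N'] left=[] right=['E', 'W', 'T'] parent=X
Step 4 (up): focus=X path=root depth=0 children=['S', 'E', 'W', 'T'] (at root)
Step 5 (down 0): focus=S path=0 depth=1 children=['Z', 'M', 'N'] left=[] right=['E', 'W', 'T'] parent=X
Step 6 (right): focus=E path=1 depth=1 children=[] left=['S'] right=['W', 'T'] parent=X
Step 7 (up): focus=X path=root depth=0 children=['S', 'E', 'W', 'T'] (at root)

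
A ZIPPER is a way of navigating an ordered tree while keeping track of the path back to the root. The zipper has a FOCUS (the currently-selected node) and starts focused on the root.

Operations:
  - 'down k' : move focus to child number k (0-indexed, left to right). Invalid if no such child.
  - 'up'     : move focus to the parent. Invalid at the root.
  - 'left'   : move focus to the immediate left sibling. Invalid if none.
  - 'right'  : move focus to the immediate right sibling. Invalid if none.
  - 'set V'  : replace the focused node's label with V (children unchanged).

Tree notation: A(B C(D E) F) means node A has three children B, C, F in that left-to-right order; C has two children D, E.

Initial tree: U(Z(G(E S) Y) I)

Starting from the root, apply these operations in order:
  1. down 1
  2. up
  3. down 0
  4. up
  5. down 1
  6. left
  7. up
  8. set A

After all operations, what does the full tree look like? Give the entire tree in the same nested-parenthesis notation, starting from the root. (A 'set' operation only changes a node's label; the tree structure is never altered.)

Step 1 (down 1): focus=I path=1 depth=1 children=[] left=['Z'] right=[] parent=U
Step 2 (up): focus=U path=root depth=0 children=['Z', 'I'] (at root)
Step 3 (down 0): focus=Z path=0 depth=1 children=['G', 'Y'] left=[] right=['I'] parent=U
Step 4 (up): focus=U path=root depth=0 children=['Z', 'I'] (at root)
Step 5 (down 1): focus=I path=1 depth=1 children=[] left=['Z'] right=[] parent=U
Step 6 (left): focus=Z path=0 depth=1 children=['G', 'Y'] left=[] right=['I'] parent=U
Step 7 (up): focus=U path=root depth=0 children=['Z', 'I'] (at root)
Step 8 (set A): focus=A path=root depth=0 children=['Z', 'I'] (at root)

Answer: A(Z(G(E S) Y) I)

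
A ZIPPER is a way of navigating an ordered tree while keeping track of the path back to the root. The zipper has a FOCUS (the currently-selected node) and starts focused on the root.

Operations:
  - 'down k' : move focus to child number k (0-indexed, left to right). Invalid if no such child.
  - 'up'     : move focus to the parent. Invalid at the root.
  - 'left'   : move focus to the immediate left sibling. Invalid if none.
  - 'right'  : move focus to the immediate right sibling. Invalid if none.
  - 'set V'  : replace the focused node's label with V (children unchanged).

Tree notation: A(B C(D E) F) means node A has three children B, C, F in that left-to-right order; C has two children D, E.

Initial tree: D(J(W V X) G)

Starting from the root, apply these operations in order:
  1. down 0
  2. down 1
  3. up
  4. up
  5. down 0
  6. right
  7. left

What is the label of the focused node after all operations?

Step 1 (down 0): focus=J path=0 depth=1 children=['W', 'V', 'X'] left=[] right=['G'] parent=D
Step 2 (down 1): focus=V path=0/1 depth=2 children=[] left=['W'] right=['X'] parent=J
Step 3 (up): focus=J path=0 depth=1 children=['W', 'V', 'X'] left=[] right=['G'] parent=D
Step 4 (up): focus=D path=root depth=0 children=['J', 'G'] (at root)
Step 5 (down 0): focus=J path=0 depth=1 children=['W', 'V', 'X'] left=[] right=['G'] parent=D
Step 6 (right): focus=G path=1 depth=1 children=[] left=['J'] right=[] parent=D
Step 7 (left): focus=J path=0 depth=1 children=['W', 'V', 'X'] left=[] right=['G'] parent=D

Answer: J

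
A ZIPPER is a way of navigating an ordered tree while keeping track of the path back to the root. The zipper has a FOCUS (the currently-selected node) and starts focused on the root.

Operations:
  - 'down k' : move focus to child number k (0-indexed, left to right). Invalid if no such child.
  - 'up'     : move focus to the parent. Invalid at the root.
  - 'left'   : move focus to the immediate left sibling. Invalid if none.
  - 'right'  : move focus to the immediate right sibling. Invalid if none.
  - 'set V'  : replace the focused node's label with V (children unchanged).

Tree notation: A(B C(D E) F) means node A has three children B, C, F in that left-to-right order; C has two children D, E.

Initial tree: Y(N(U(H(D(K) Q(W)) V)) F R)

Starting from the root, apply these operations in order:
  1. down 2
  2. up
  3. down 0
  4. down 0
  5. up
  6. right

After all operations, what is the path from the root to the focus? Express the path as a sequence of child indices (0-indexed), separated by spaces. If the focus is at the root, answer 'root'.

Answer: 1

Derivation:
Step 1 (down 2): focus=R path=2 depth=1 children=[] left=['N', 'F'] right=[] parent=Y
Step 2 (up): focus=Y path=root depth=0 children=['N', 'F', 'R'] (at root)
Step 3 (down 0): focus=N path=0 depth=1 children=['U'] left=[] right=['F', 'R'] parent=Y
Step 4 (down 0): focus=U path=0/0 depth=2 children=['H', 'V'] left=[] right=[] parent=N
Step 5 (up): focus=N path=0 depth=1 children=['U'] left=[] right=['F', 'R'] parent=Y
Step 6 (right): focus=F path=1 depth=1 children=[] left=['N'] right=['R'] parent=Y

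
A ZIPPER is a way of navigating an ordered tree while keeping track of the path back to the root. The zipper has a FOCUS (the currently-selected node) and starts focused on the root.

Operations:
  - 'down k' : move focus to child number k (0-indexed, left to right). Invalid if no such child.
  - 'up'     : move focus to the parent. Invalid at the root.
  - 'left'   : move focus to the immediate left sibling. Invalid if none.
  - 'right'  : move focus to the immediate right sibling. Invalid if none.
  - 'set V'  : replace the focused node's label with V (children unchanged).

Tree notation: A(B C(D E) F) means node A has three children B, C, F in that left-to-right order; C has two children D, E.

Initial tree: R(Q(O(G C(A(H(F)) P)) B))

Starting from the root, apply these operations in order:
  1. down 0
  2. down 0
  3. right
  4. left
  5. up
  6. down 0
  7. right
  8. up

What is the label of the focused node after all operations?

Step 1 (down 0): focus=Q path=0 depth=1 children=['O', 'B'] left=[] right=[] parent=R
Step 2 (down 0): focus=O path=0/0 depth=2 children=['G', 'C'] left=[] right=['B'] parent=Q
Step 3 (right): focus=B path=0/1 depth=2 children=[] left=['O'] right=[] parent=Q
Step 4 (left): focus=O path=0/0 depth=2 children=['G', 'C'] left=[] right=['B'] parent=Q
Step 5 (up): focus=Q path=0 depth=1 children=['O', 'B'] left=[] right=[] parent=R
Step 6 (down 0): focus=O path=0/0 depth=2 children=['G', 'C'] left=[] right=['B'] parent=Q
Step 7 (right): focus=B path=0/1 depth=2 children=[] left=['O'] right=[] parent=Q
Step 8 (up): focus=Q path=0 depth=1 children=['O', 'B'] left=[] right=[] parent=R

Answer: Q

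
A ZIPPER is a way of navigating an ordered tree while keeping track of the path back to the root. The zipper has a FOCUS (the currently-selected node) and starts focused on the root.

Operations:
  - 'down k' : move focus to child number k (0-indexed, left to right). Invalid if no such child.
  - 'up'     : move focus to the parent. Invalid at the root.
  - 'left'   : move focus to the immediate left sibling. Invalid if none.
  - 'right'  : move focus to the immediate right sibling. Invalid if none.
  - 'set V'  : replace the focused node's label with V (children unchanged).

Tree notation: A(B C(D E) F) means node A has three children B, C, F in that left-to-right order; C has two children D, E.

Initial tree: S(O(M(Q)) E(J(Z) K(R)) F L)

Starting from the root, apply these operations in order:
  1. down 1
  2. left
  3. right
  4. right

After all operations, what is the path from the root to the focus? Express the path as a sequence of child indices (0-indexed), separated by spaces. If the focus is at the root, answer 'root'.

Step 1 (down 1): focus=E path=1 depth=1 children=['J', 'K'] left=['O'] right=['F', 'L'] parent=S
Step 2 (left): focus=O path=0 depth=1 children=['M'] left=[] right=['E', 'F', 'L'] parent=S
Step 3 (right): focus=E path=1 depth=1 children=['J', 'K'] left=['O'] right=['F', 'L'] parent=S
Step 4 (right): focus=F path=2 depth=1 children=[] left=['O', 'E'] right=['L'] parent=S

Answer: 2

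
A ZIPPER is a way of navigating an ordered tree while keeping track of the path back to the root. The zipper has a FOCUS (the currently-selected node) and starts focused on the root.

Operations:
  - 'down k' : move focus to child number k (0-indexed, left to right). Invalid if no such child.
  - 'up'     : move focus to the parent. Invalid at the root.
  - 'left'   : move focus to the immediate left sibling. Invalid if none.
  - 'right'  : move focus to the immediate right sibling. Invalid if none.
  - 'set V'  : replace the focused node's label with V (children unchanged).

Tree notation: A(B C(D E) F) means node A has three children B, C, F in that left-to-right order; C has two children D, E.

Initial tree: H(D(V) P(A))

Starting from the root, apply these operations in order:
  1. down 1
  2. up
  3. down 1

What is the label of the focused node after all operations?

Step 1 (down 1): focus=P path=1 depth=1 children=['A'] left=['D'] right=[] parent=H
Step 2 (up): focus=H path=root depth=0 children=['D', 'P'] (at root)
Step 3 (down 1): focus=P path=1 depth=1 children=['A'] left=['D'] right=[] parent=H

Answer: P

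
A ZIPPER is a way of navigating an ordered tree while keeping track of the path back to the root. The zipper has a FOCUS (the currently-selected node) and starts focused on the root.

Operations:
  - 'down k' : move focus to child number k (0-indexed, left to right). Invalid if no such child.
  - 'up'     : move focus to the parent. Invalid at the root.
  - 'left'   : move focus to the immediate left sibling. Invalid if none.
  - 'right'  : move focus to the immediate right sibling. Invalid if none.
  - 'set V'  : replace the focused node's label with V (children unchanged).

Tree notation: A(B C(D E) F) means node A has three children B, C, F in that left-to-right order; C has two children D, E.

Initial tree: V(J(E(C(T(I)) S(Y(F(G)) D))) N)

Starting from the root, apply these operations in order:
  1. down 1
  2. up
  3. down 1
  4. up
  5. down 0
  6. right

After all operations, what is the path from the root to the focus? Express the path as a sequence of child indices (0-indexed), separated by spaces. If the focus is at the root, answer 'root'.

Step 1 (down 1): focus=N path=1 depth=1 children=[] left=['J'] right=[] parent=V
Step 2 (up): focus=V path=root depth=0 children=['J', 'N'] (at root)
Step 3 (down 1): focus=N path=1 depth=1 children=[] left=['J'] right=[] parent=V
Step 4 (up): focus=V path=root depth=0 children=['J', 'N'] (at root)
Step 5 (down 0): focus=J path=0 depth=1 children=['E'] left=[] right=['N'] parent=V
Step 6 (right): focus=N path=1 depth=1 children=[] left=['J'] right=[] parent=V

Answer: 1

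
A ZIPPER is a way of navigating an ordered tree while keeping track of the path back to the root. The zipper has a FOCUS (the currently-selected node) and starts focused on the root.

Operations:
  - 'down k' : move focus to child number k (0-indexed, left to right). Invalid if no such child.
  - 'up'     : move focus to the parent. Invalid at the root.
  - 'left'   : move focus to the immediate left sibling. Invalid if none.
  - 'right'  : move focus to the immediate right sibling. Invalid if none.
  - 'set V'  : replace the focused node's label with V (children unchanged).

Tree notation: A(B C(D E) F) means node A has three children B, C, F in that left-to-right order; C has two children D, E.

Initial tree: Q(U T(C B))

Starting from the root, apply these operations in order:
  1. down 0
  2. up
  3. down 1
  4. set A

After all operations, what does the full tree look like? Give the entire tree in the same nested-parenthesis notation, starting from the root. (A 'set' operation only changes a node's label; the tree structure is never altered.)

Step 1 (down 0): focus=U path=0 depth=1 children=[] left=[] right=['T'] parent=Q
Step 2 (up): focus=Q path=root depth=0 children=['U', 'T'] (at root)
Step 3 (down 1): focus=T path=1 depth=1 children=['C', 'B'] left=['U'] right=[] parent=Q
Step 4 (set A): focus=A path=1 depth=1 children=['C', 'B'] left=['U'] right=[] parent=Q

Answer: Q(U A(C B))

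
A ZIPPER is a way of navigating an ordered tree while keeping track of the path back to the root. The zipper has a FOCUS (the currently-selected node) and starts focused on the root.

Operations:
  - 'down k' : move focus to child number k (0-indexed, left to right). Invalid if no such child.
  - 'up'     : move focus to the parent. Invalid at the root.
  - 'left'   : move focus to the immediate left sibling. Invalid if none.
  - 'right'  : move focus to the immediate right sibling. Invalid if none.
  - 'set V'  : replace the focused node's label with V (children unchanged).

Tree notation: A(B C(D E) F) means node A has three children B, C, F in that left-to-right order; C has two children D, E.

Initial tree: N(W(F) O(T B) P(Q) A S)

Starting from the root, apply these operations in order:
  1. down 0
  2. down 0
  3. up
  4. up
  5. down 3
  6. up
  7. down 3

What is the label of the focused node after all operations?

Answer: A

Derivation:
Step 1 (down 0): focus=W path=0 depth=1 children=['F'] left=[] right=['O', 'P', 'A', 'S'] parent=N
Step 2 (down 0): focus=F path=0/0 depth=2 children=[] left=[] right=[] parent=W
Step 3 (up): focus=W path=0 depth=1 children=['F'] left=[] right=['O', 'P', 'A', 'S'] parent=N
Step 4 (up): focus=N path=root depth=0 children=['W', 'O', 'P', 'A', 'S'] (at root)
Step 5 (down 3): focus=A path=3 depth=1 children=[] left=['W', 'O', 'P'] right=['S'] parent=N
Step 6 (up): focus=N path=root depth=0 children=['W', 'O', 'P', 'A', 'S'] (at root)
Step 7 (down 3): focus=A path=3 depth=1 children=[] left=['W', 'O', 'P'] right=['S'] parent=N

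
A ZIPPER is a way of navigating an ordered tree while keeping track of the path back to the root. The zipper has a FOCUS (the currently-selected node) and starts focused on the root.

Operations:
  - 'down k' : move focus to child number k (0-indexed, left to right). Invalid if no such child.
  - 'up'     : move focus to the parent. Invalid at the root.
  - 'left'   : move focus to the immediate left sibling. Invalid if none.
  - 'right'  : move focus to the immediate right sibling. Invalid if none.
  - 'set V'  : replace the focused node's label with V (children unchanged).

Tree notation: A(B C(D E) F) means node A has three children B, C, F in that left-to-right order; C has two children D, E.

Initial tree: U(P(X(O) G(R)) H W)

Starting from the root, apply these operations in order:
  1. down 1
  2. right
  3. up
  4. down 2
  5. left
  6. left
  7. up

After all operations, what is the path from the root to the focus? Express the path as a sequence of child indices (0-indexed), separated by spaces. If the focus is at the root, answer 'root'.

Answer: root

Derivation:
Step 1 (down 1): focus=H path=1 depth=1 children=[] left=['P'] right=['W'] parent=U
Step 2 (right): focus=W path=2 depth=1 children=[] left=['P', 'H'] right=[] parent=U
Step 3 (up): focus=U path=root depth=0 children=['P', 'H', 'W'] (at root)
Step 4 (down 2): focus=W path=2 depth=1 children=[] left=['P', 'H'] right=[] parent=U
Step 5 (left): focus=H path=1 depth=1 children=[] left=['P'] right=['W'] parent=U
Step 6 (left): focus=P path=0 depth=1 children=['X', 'G'] left=[] right=['H', 'W'] parent=U
Step 7 (up): focus=U path=root depth=0 children=['P', 'H', 'W'] (at root)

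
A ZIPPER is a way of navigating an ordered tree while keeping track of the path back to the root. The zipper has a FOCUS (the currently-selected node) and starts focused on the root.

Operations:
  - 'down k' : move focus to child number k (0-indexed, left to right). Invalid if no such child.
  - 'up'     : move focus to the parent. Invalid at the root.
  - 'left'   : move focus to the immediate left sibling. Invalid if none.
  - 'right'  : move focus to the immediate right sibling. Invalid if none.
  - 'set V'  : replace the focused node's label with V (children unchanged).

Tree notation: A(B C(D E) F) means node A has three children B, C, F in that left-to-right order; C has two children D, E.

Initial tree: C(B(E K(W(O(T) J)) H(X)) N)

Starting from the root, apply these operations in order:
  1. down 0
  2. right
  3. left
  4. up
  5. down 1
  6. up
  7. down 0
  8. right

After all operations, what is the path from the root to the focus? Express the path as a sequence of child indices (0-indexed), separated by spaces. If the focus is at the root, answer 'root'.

Step 1 (down 0): focus=B path=0 depth=1 children=['E', 'K', 'H'] left=[] right=['N'] parent=C
Step 2 (right): focus=N path=1 depth=1 children=[] left=['B'] right=[] parent=C
Step 3 (left): focus=B path=0 depth=1 children=['E', 'K', 'H'] left=[] right=['N'] parent=C
Step 4 (up): focus=C path=root depth=0 children=['B', 'N'] (at root)
Step 5 (down 1): focus=N path=1 depth=1 children=[] left=['B'] right=[] parent=C
Step 6 (up): focus=C path=root depth=0 children=['B', 'N'] (at root)
Step 7 (down 0): focus=B path=0 depth=1 children=['E', 'K', 'H'] left=[] right=['N'] parent=C
Step 8 (right): focus=N path=1 depth=1 children=[] left=['B'] right=[] parent=C

Answer: 1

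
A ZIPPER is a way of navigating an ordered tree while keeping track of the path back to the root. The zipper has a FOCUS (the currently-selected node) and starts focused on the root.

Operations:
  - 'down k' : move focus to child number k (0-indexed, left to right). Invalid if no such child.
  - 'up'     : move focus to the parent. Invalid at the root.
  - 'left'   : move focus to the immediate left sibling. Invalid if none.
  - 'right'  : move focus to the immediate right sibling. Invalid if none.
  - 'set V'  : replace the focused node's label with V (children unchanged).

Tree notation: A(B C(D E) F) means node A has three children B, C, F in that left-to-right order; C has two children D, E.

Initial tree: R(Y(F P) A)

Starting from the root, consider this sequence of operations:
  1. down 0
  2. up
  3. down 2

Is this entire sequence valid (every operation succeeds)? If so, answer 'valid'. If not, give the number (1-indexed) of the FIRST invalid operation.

Answer: 3

Derivation:
Step 1 (down 0): focus=Y path=0 depth=1 children=['F', 'P'] left=[] right=['A'] parent=R
Step 2 (up): focus=R path=root depth=0 children=['Y', 'A'] (at root)
Step 3 (down 2): INVALID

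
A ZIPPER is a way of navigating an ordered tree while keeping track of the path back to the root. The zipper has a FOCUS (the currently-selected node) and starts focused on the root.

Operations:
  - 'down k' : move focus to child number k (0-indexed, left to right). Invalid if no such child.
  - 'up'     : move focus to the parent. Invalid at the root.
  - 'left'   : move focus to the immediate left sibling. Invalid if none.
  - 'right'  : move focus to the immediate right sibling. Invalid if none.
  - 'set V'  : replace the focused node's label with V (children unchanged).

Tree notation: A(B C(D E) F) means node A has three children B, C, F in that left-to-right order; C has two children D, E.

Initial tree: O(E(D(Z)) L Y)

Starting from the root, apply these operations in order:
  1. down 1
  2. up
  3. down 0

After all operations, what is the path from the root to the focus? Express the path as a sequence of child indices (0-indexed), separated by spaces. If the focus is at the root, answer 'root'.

Step 1 (down 1): focus=L path=1 depth=1 children=[] left=['E'] right=['Y'] parent=O
Step 2 (up): focus=O path=root depth=0 children=['E', 'L', 'Y'] (at root)
Step 3 (down 0): focus=E path=0 depth=1 children=['D'] left=[] right=['L', 'Y'] parent=O

Answer: 0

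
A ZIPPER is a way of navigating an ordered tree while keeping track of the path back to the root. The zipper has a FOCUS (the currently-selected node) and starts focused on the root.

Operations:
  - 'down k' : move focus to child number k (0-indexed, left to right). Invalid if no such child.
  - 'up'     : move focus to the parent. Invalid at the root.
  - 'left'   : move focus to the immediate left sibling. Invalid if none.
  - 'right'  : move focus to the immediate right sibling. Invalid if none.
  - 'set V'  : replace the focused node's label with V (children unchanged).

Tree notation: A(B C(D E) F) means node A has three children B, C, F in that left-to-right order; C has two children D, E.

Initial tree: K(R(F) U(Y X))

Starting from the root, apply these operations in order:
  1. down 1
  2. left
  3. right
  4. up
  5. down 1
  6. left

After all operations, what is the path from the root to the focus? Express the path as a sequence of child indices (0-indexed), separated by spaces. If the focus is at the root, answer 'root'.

Answer: 0

Derivation:
Step 1 (down 1): focus=U path=1 depth=1 children=['Y', 'X'] left=['R'] right=[] parent=K
Step 2 (left): focus=R path=0 depth=1 children=['F'] left=[] right=['U'] parent=K
Step 3 (right): focus=U path=1 depth=1 children=['Y', 'X'] left=['R'] right=[] parent=K
Step 4 (up): focus=K path=root depth=0 children=['R', 'U'] (at root)
Step 5 (down 1): focus=U path=1 depth=1 children=['Y', 'X'] left=['R'] right=[] parent=K
Step 6 (left): focus=R path=0 depth=1 children=['F'] left=[] right=['U'] parent=K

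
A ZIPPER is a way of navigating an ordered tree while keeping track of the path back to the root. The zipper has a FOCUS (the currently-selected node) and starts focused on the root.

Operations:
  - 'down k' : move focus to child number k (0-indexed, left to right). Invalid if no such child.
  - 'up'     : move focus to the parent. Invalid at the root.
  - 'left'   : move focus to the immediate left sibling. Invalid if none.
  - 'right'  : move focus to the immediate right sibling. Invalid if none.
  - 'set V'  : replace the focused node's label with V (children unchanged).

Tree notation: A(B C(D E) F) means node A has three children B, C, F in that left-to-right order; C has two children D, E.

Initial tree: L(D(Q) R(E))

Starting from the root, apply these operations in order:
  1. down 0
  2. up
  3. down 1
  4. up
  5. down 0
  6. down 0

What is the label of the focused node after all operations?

Answer: Q

Derivation:
Step 1 (down 0): focus=D path=0 depth=1 children=['Q'] left=[] right=['R'] parent=L
Step 2 (up): focus=L path=root depth=0 children=['D', 'R'] (at root)
Step 3 (down 1): focus=R path=1 depth=1 children=['E'] left=['D'] right=[] parent=L
Step 4 (up): focus=L path=root depth=0 children=['D', 'R'] (at root)
Step 5 (down 0): focus=D path=0 depth=1 children=['Q'] left=[] right=['R'] parent=L
Step 6 (down 0): focus=Q path=0/0 depth=2 children=[] left=[] right=[] parent=D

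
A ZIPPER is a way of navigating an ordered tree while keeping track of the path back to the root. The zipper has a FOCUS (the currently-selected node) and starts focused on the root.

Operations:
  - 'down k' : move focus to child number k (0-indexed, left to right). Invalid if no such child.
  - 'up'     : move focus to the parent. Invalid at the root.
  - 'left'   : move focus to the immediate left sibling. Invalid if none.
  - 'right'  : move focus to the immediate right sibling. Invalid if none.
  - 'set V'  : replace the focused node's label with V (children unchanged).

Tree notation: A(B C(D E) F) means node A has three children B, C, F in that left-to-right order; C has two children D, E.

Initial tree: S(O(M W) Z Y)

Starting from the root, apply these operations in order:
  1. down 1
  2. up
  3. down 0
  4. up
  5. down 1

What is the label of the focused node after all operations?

Answer: Z

Derivation:
Step 1 (down 1): focus=Z path=1 depth=1 children=[] left=['O'] right=['Y'] parent=S
Step 2 (up): focus=S path=root depth=0 children=['O', 'Z', 'Y'] (at root)
Step 3 (down 0): focus=O path=0 depth=1 children=['M', 'W'] left=[] right=['Z', 'Y'] parent=S
Step 4 (up): focus=S path=root depth=0 children=['O', 'Z', 'Y'] (at root)
Step 5 (down 1): focus=Z path=1 depth=1 children=[] left=['O'] right=['Y'] parent=S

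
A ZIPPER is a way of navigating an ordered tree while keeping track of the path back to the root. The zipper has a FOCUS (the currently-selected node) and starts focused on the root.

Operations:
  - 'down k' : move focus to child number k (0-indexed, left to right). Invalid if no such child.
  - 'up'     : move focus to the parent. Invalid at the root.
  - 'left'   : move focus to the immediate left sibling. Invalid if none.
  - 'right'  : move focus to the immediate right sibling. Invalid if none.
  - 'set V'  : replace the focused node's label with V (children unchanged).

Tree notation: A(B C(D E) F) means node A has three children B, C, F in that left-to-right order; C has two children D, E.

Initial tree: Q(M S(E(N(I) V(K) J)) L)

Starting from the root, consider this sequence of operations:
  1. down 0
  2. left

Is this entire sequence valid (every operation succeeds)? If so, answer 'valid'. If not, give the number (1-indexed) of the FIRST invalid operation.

Step 1 (down 0): focus=M path=0 depth=1 children=[] left=[] right=['S', 'L'] parent=Q
Step 2 (left): INVALID

Answer: 2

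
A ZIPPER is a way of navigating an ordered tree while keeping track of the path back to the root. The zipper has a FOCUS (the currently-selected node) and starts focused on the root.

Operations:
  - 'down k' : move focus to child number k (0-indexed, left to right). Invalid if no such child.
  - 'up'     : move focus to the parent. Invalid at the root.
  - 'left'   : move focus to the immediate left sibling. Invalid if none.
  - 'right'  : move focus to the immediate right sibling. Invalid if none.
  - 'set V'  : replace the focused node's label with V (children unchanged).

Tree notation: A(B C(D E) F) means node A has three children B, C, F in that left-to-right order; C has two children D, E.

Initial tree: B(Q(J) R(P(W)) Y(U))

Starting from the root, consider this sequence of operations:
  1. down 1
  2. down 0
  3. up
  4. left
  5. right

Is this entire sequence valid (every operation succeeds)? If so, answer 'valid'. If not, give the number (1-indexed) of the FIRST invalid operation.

Answer: valid

Derivation:
Step 1 (down 1): focus=R path=1 depth=1 children=['P'] left=['Q'] right=['Y'] parent=B
Step 2 (down 0): focus=P path=1/0 depth=2 children=['W'] left=[] right=[] parent=R
Step 3 (up): focus=R path=1 depth=1 children=['P'] left=['Q'] right=['Y'] parent=B
Step 4 (left): focus=Q path=0 depth=1 children=['J'] left=[] right=['R', 'Y'] parent=B
Step 5 (right): focus=R path=1 depth=1 children=['P'] left=['Q'] right=['Y'] parent=B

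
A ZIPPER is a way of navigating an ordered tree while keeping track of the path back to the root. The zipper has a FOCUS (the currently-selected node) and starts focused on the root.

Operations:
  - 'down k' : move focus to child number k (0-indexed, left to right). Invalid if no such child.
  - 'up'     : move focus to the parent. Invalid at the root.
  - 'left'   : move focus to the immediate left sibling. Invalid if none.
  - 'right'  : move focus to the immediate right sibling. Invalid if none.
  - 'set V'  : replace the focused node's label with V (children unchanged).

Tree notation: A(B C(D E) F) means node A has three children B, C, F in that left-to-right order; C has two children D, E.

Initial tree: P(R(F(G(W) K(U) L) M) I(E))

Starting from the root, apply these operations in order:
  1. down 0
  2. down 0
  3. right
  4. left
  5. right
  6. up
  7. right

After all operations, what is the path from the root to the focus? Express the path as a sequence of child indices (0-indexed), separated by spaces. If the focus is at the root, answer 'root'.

Step 1 (down 0): focus=R path=0 depth=1 children=['F', 'M'] left=[] right=['I'] parent=P
Step 2 (down 0): focus=F path=0/0 depth=2 children=['G', 'K', 'L'] left=[] right=['M'] parent=R
Step 3 (right): focus=M path=0/1 depth=2 children=[] left=['F'] right=[] parent=R
Step 4 (left): focus=F path=0/0 depth=2 children=['G', 'K', 'L'] left=[] right=['M'] parent=R
Step 5 (right): focus=M path=0/1 depth=2 children=[] left=['F'] right=[] parent=R
Step 6 (up): focus=R path=0 depth=1 children=['F', 'M'] left=[] right=['I'] parent=P
Step 7 (right): focus=I path=1 depth=1 children=['E'] left=['R'] right=[] parent=P

Answer: 1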